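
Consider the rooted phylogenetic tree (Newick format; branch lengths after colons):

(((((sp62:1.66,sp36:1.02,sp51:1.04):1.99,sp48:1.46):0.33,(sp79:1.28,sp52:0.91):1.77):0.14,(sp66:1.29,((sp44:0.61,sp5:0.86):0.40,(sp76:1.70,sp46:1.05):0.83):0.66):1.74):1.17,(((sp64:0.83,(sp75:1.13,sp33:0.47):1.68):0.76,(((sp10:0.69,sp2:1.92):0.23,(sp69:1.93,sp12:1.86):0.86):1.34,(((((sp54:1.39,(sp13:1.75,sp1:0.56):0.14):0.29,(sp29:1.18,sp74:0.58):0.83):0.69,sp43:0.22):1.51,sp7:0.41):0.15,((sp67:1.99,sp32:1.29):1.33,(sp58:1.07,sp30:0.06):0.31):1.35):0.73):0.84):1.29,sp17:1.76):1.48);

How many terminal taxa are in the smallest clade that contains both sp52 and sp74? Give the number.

The MRCA of sp52 and sp74 is the root, so the clade is the entire tree.
That clade contains 30 terminal taxa: sp1, sp10, sp12, sp13, sp17, sp2, sp29, sp30, sp32, sp33, sp36, sp43, sp44, sp46, sp48, sp5, sp51, sp52, sp54, sp58, sp62, sp64, sp66, sp67, sp69, sp7, sp74, sp75, sp76, sp79.

30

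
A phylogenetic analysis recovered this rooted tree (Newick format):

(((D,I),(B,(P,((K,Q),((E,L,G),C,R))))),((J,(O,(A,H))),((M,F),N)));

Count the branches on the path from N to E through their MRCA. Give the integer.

The MRCA of N and E is the root of the tree.
From N up to that node: 3 branches. From E up to the same node: 7 branches. Total: 3 + 7 = 10.

10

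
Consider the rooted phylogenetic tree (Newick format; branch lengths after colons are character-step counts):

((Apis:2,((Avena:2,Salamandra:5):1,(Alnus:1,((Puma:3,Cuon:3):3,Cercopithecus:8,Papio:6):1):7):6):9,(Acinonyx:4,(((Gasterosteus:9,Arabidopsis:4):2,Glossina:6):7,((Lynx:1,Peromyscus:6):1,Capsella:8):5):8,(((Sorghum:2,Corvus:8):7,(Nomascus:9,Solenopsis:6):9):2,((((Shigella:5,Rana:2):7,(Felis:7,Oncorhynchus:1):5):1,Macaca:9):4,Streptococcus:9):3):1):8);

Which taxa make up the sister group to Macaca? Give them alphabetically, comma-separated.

Felis, Oncorhynchus, Rana, Shigella

Macaca attaches to the tree at the node subtending (((Shigella,Rana),(Felis,Oncorhynchus)),Macaca).
The other lineage descending from that same node — the sister group — is ((Shigella,Rana),(Felis,Oncorhynchus)); its 4 tips in alphabetical order are the answer.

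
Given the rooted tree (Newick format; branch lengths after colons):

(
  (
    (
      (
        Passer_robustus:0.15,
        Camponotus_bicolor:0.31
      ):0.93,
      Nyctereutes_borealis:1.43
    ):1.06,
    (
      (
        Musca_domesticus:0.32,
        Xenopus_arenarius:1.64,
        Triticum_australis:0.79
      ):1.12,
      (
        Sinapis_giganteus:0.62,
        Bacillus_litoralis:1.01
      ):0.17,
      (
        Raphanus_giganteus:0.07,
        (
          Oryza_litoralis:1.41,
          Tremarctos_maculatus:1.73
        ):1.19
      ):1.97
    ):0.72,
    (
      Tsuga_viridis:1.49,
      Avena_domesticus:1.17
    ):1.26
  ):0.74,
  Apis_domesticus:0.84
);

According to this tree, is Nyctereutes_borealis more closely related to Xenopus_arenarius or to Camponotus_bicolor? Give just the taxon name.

The MRCA of Nyctereutes_borealis and Camponotus_bicolor subtends ((Passer_robustus,Camponotus_bicolor),Nyctereutes_borealis) (3 taxa).
The MRCA of Nyctereutes_borealis and Xenopus_arenarius subtends (((Passer_robustus,Camponotus_bicolor),Nyctereutes_borealis),((Musca_domesticus,Xenopus_arenarius,Triticum_australis),(Sinapis_giganteus,Bacillus_litoralis),(Raphanus_giganteus,(Oryza_litoralis,Tremarctos_maculatus))),(Tsuga_viridis,Avena_domesticus)) (13 taxa).
The first is nested inside the second, so Nyctereutes_borealis shares a more recent common ancestor with Camponotus_bicolor.

Camponotus_bicolor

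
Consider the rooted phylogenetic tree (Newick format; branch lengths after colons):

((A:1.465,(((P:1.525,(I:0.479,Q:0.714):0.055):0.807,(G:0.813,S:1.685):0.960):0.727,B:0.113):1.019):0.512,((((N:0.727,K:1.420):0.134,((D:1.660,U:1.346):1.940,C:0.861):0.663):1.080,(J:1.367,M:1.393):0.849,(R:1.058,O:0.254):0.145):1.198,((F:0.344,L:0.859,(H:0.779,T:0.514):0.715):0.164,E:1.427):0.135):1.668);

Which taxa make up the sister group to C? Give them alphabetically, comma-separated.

D, U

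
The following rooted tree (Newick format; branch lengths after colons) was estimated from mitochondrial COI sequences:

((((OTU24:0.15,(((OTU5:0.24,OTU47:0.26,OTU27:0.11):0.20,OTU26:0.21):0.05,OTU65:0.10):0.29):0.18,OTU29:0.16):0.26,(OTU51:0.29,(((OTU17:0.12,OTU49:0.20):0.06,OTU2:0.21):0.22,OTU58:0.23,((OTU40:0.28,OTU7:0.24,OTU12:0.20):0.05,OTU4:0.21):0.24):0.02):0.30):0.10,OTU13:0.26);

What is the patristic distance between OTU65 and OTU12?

The path runs OTU65 → … → MRCA → … → OTU12; the MRCA is the node subtending (((OTU24,(((OTU5,OTU47,OTU27),OTU26),OTU65)),OTU29),(OTU51,(((OTU17,OTU49),OTU2),OTU58,((OTU40,OTU7,OTU12),OTU4)))).
Branch lengths along that path: 0.10 + 0.29 + 0.18 + 0.26 + 0.30 + 0.02 + 0.24 + 0.05 + 0.20 = 1.64.

1.64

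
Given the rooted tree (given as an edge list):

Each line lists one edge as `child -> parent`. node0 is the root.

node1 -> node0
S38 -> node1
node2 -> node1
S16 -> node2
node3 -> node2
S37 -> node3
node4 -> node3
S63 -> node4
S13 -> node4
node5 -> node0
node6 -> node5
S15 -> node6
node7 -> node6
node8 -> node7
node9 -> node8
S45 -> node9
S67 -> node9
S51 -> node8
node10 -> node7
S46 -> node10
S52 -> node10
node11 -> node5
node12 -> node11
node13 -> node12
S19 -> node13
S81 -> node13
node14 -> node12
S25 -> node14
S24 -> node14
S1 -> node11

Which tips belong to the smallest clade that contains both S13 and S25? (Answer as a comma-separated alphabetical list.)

S1, S13, S15, S16, S19, S24, S25, S37, S38, S45, S46, S51, S52, S63, S67, S81

Tracing S13: it sits inside (S63,S13).
Tracing S25: it sits inside (S25,S24).
The smallest clade enclosing both is the whole tree (their MRCA is the root), so the answer is all 16 tips in alphabetical order.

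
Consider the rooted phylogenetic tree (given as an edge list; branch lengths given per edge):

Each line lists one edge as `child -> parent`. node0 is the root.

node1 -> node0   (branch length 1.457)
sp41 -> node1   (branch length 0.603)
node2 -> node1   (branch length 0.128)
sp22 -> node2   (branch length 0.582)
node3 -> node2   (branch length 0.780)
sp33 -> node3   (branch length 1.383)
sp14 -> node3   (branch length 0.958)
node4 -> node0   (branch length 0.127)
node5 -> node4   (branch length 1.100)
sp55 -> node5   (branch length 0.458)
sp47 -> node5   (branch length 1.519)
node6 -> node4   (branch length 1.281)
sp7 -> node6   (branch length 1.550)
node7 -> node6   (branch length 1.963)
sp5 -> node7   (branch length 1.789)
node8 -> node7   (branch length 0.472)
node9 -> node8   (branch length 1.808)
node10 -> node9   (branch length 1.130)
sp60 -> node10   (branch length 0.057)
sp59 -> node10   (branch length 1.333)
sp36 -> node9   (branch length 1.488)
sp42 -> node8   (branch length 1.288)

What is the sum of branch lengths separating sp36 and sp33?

10.887

The path runs sp36 → … → MRCA → … → sp33; the MRCA is the root of the tree.
Branch lengths along that path: 1.488 + 1.808 + 0.472 + 1.963 + 1.281 + 0.127 + 1.457 + 0.128 + 0.780 + 1.383 = 10.887.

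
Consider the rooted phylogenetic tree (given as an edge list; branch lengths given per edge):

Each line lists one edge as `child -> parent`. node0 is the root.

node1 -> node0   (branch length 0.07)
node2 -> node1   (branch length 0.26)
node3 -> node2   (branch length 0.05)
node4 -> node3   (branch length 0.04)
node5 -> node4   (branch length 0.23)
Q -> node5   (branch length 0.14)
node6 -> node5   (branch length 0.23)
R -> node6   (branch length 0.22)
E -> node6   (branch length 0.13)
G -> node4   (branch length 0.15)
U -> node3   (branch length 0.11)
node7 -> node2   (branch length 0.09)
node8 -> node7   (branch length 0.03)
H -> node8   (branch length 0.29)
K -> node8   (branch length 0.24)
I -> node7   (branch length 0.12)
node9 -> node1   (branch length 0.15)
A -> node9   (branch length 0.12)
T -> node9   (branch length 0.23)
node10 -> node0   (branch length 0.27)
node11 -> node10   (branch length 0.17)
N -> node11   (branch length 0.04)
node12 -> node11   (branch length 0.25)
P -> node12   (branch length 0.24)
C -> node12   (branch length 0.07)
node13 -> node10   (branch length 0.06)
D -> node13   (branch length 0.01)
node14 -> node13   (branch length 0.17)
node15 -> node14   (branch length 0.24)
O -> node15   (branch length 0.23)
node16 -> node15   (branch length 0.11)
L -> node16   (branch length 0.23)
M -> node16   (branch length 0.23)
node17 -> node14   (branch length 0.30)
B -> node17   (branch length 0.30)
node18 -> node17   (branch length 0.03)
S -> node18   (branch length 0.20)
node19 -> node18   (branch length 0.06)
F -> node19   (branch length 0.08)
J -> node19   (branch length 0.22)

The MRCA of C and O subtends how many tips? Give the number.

11

The MRCA of C and O is the node subtending ((N,(P,C)),(D,((O,(L,M)),(B,(S,(F,J)))))).
That clade contains 11 terminal taxa: B, C, D, F, J, L, M, N, O, P, S.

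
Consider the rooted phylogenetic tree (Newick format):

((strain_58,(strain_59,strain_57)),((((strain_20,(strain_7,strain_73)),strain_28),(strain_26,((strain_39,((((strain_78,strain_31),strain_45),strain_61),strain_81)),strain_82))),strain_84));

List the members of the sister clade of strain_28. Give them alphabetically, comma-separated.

strain_20, strain_7, strain_73

strain_28 attaches to the tree at the node subtending ((strain_20,(strain_7,strain_73)),strain_28).
The other lineage descending from that same node — the sister group — is (strain_20,(strain_7,strain_73)); its 3 tips in alphabetical order are the answer.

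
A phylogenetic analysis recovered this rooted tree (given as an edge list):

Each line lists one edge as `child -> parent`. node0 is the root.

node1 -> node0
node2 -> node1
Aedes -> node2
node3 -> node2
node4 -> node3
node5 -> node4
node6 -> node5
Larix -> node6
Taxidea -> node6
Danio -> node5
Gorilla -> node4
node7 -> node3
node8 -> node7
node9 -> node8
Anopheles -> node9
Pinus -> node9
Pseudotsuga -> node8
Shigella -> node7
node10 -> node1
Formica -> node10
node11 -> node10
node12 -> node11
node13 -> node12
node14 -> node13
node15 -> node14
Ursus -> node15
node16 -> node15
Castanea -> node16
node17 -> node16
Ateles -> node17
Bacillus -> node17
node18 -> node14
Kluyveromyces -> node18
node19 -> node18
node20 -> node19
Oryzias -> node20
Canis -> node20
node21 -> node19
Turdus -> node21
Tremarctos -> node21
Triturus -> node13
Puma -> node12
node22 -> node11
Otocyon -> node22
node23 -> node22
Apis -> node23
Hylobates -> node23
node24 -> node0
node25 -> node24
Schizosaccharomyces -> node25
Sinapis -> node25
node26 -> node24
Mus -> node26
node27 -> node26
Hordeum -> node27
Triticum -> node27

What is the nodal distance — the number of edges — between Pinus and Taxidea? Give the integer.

The MRCA of Pinus and Taxidea is the node subtending ((((Larix,Taxidea),Danio),Gorilla),(((Anopheles,Pinus),Pseudotsuga),Shigella)).
From Pinus up to that node: 4 branches. From Taxidea up to the same node: 4 branches. Total: 4 + 4 = 8.

8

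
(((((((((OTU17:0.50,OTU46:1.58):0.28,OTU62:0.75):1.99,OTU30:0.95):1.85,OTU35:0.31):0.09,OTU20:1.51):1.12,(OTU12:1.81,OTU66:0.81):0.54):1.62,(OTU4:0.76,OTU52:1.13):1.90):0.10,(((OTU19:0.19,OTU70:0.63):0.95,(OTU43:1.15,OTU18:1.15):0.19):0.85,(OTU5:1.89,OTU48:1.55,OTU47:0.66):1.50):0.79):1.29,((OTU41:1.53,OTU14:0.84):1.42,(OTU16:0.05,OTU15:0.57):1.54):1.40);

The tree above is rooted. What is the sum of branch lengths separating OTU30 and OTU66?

The path runs OTU30 → … → MRCA → … → OTU66; the MRCA is the node subtending ((((((OTU17,OTU46),OTU62),OTU30),OTU35),OTU20),(OTU12,OTU66)).
Branch lengths along that path: 0.95 + 1.85 + 0.09 + 1.12 + 0.54 + 0.81 = 5.36.

5.36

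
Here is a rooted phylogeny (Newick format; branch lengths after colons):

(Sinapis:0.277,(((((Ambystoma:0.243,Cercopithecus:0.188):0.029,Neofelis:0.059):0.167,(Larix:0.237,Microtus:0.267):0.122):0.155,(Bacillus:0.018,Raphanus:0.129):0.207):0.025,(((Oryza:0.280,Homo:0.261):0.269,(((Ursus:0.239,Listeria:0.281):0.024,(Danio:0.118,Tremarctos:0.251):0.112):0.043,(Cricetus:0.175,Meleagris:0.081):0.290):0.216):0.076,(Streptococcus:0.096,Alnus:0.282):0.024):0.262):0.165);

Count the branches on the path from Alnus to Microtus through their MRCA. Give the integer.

7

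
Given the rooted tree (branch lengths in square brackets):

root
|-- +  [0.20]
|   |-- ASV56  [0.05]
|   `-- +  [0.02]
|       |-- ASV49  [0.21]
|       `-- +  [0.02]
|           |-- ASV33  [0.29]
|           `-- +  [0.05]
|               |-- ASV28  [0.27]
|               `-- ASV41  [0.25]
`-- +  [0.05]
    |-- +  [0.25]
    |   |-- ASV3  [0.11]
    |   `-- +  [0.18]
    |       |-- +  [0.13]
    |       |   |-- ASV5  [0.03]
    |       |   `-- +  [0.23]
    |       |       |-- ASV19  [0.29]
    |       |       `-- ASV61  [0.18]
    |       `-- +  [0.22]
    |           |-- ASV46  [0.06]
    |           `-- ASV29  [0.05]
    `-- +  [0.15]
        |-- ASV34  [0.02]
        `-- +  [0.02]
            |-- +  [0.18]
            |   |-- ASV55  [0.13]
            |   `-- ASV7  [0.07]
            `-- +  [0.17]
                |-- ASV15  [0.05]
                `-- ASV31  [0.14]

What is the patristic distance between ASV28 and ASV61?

1.58

The path runs ASV28 → … → MRCA → … → ASV61; the MRCA is the root of the tree.
Branch lengths along that path: 0.27 + 0.05 + 0.02 + 0.02 + 0.20 + 0.05 + 0.25 + 0.18 + 0.13 + 0.23 + 0.18 = 1.58.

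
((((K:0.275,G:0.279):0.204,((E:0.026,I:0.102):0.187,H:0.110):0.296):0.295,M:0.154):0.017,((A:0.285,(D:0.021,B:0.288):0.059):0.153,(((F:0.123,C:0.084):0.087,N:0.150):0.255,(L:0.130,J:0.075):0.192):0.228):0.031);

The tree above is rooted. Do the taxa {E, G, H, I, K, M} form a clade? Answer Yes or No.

Yes

The most recent common ancestor of these taxa subtends (((K,G),((E,I),H)),M).
That clade has exactly 6 tips — every listed taxon and nothing else — so the group is monophyletic.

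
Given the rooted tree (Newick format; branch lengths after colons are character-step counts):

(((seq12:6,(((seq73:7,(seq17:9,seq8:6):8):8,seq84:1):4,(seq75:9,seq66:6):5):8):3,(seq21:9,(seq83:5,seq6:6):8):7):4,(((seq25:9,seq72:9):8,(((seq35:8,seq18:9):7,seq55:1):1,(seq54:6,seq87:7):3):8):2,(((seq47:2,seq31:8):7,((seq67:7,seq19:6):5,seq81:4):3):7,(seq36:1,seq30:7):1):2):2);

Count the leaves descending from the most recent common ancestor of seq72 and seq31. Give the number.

14

The MRCA of seq72 and seq31 is the node subtending (((seq25,seq72),(((seq35,seq18),seq55),(seq54,seq87))),(((seq47,seq31),((seq67,seq19),seq81)),(seq36,seq30))).
That clade contains 14 terminal taxa: seq18, seq19, seq25, seq30, seq31, seq35, seq36, seq47, seq54, seq55, seq67, seq72, seq81, seq87.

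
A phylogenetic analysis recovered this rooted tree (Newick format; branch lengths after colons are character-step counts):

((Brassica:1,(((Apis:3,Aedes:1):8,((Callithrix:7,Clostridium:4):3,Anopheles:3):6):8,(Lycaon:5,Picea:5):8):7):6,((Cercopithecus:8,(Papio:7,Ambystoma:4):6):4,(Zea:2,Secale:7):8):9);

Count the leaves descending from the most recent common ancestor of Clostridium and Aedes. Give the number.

The MRCA of Clostridium and Aedes is the node subtending ((Apis,Aedes),((Callithrix,Clostridium),Anopheles)).
That clade contains 5 terminal taxa: Aedes, Anopheles, Apis, Callithrix, Clostridium.

5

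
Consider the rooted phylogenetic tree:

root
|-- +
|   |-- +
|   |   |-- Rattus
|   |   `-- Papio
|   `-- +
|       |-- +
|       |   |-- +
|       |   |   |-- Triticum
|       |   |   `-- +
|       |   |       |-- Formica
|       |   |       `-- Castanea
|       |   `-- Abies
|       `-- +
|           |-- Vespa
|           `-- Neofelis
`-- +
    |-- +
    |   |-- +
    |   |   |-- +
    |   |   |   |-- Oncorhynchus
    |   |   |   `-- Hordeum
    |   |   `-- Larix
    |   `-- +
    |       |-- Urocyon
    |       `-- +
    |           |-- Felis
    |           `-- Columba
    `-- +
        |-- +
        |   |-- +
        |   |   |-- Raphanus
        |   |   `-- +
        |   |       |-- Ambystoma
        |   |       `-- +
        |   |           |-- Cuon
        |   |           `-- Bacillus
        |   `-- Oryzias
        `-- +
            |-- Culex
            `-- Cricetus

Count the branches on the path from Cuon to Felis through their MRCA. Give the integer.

The MRCA of Cuon and Felis is the node subtending ((((Oncorhynchus,Hordeum),Larix),(Urocyon,(Felis,Columba))),(((Raphanus,(Ambystoma,(Cuon,Bacillus))),Oryzias),(Culex,Cricetus))).
From Cuon up to that node: 6 branches. From Felis up to the same node: 4 branches. Total: 6 + 4 = 10.

10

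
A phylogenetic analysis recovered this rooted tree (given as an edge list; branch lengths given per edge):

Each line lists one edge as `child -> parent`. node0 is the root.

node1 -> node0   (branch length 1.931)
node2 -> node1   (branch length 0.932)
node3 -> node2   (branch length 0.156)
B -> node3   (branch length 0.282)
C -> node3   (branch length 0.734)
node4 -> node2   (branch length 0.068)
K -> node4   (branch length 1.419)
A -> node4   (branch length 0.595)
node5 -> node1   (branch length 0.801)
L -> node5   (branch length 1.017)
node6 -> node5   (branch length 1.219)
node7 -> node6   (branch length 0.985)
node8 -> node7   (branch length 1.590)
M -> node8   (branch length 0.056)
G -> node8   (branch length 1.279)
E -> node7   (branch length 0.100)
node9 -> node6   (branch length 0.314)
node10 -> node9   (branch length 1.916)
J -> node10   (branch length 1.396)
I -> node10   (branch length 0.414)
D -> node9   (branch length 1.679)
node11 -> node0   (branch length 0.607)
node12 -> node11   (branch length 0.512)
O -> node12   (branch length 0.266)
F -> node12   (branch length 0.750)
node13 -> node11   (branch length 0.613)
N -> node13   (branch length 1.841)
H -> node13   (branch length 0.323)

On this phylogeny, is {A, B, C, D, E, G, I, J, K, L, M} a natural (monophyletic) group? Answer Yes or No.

Yes

The most recent common ancestor of these taxa subtends (((B,C),(K,A)),(L,(((M,G),E),((J,I),D)))).
That clade has exactly 11 tips — every listed taxon and nothing else — so the group is monophyletic.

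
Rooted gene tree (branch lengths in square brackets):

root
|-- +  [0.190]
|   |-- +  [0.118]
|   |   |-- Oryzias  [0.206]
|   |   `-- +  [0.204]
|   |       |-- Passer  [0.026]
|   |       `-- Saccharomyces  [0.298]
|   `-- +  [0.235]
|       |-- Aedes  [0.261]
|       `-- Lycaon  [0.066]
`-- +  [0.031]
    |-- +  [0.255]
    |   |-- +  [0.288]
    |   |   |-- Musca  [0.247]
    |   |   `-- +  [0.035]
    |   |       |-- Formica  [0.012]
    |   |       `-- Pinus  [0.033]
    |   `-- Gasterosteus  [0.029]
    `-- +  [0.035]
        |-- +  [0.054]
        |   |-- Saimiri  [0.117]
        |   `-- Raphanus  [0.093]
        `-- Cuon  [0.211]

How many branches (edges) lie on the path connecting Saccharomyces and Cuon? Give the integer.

The MRCA of Saccharomyces and Cuon is the root of the tree.
From Saccharomyces up to that node: 4 branches. From Cuon up to the same node: 3 branches. Total: 4 + 3 = 7.

7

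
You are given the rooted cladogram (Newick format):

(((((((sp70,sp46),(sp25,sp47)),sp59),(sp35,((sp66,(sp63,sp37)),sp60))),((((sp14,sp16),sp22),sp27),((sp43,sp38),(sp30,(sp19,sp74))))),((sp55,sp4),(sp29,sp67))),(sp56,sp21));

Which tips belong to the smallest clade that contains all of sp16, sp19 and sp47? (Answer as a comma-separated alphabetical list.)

sp14, sp16, sp19, sp22, sp25, sp27, sp30, sp35, sp37, sp38, sp43, sp46, sp47, sp59, sp60, sp63, sp66, sp70, sp74

Tracing sp16: it sits inside (sp14,sp16).
Tracing sp19: it sits inside (sp19,sp74).
Tracing sp47: it sits inside (sp25,sp47).
The smallest clade enclosing all 3 is (((((sp70,sp46),(sp25,sp47)),sp59),(sp35,((sp66,(sp63,sp37)),sp60))),((((sp14,sp16),sp22),sp27),((sp43,sp38),(sp30,(sp19,sp74))))); the answer is its 19 terminal taxa in alphabetical order.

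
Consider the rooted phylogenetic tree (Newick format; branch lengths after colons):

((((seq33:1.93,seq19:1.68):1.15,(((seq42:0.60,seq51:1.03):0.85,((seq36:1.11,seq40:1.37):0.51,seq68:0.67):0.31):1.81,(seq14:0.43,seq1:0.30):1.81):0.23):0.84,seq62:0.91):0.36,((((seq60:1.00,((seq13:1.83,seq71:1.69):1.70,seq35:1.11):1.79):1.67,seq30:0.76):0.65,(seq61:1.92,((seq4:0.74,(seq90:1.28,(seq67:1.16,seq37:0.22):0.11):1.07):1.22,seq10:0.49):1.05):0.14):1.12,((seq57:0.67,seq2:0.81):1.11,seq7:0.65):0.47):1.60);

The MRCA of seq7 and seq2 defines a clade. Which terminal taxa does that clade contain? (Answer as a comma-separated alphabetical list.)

seq2, seq57, seq7

Tracing seq7: it sits inside ((seq57,seq2),seq7).
Tracing seq2: it sits inside (seq57,seq2).
The smallest clade enclosing both is ((seq57,seq2),seq7); the answer is its 3 terminal taxa in alphabetical order.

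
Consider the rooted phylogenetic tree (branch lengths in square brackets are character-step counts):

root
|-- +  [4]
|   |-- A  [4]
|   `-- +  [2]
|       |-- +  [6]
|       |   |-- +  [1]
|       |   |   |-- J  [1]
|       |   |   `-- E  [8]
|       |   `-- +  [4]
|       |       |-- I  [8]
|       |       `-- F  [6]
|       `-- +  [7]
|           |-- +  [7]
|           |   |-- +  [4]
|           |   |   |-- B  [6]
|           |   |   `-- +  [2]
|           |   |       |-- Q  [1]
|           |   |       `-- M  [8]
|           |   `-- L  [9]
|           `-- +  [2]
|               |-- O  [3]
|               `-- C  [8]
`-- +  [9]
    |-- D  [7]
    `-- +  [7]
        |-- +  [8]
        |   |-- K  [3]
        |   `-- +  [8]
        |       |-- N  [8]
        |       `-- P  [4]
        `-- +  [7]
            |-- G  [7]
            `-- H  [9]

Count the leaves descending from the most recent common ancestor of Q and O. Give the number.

The MRCA of Q and O is the node subtending (((B,(Q,M)),L),(O,C)).
That clade contains 6 terminal taxa: B, C, L, M, O, Q.

6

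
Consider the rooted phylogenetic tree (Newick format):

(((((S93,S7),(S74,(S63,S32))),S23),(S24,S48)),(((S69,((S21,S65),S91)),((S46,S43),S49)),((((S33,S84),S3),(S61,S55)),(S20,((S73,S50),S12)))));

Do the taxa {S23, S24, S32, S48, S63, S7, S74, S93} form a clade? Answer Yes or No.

The most recent common ancestor of these taxa subtends ((((S93,S7),(S74,(S63,S32))),S23),(S24,S48)).
That clade has exactly 8 tips — every listed taxon and nothing else — so the group is monophyletic.

Yes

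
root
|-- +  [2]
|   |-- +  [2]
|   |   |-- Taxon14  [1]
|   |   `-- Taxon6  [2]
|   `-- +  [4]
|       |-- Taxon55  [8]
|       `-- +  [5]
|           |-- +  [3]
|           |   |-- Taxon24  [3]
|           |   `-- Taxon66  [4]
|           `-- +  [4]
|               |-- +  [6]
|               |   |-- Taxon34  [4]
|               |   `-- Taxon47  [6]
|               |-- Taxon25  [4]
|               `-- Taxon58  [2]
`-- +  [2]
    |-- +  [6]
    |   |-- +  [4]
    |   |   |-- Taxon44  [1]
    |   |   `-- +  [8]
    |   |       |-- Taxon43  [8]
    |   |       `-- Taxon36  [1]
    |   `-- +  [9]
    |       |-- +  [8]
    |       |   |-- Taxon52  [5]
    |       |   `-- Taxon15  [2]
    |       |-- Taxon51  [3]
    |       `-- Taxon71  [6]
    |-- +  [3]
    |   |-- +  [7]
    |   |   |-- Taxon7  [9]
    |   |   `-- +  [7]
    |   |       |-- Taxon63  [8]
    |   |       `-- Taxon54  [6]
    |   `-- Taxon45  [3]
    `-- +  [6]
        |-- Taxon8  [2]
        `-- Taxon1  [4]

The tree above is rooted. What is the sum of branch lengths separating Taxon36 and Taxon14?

26

The path runs Taxon36 → … → MRCA → … → Taxon14; the MRCA is the root of the tree.
Branch lengths along that path: 1 + 8 + 4 + 6 + 2 + 2 + 2 + 1 = 26.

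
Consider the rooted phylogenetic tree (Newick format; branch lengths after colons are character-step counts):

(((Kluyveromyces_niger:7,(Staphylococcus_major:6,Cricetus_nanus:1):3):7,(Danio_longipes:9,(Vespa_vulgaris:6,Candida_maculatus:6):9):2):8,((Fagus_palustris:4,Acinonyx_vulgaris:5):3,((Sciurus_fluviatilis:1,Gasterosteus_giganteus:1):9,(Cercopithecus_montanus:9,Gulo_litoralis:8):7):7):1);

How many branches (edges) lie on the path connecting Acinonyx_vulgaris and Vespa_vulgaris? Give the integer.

The MRCA of Acinonyx_vulgaris and Vespa_vulgaris is the root of the tree.
From Acinonyx_vulgaris up to that node: 3 branches. From Vespa_vulgaris up to the same node: 4 branches. Total: 3 + 4 = 7.

7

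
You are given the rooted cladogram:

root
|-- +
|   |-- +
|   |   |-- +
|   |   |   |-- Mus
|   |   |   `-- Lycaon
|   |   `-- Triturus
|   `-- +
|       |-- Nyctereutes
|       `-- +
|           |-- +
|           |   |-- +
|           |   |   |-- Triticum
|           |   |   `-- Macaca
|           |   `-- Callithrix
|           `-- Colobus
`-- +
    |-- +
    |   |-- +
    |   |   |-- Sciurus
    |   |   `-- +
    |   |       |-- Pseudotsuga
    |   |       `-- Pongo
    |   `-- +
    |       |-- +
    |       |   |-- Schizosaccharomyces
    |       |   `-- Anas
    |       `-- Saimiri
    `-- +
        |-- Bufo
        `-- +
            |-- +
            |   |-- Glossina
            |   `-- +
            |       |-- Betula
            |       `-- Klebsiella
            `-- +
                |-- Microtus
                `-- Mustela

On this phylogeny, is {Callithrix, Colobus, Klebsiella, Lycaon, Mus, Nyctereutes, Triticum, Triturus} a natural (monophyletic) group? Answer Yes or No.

No

The MRCA of the listed taxa is the root, so the smallest clade containing them is the whole tree.
That clade also contains Anas, Betula, Bufo, Glossina, Macaca, Microtus, Mustela, Pongo, Pseudotsuga, Saimiri, Schizosaccharomyces, Sciurus, which are not in the proposed group, so the group is not monophyletic.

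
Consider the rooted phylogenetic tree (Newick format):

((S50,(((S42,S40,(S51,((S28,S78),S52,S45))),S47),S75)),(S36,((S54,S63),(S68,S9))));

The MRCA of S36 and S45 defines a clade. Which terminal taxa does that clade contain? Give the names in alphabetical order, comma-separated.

S28, S36, S40, S42, S45, S47, S50, S51, S52, S54, S63, S68, S75, S78, S9

Tracing S36: it sits inside (S36,((S54,S63),(S68,S9))).
Tracing S45: it sits inside ((S28,S78),S52,S45).
The smallest clade enclosing both is the whole tree (their MRCA is the root), so the answer is all 15 tips in alphabetical order.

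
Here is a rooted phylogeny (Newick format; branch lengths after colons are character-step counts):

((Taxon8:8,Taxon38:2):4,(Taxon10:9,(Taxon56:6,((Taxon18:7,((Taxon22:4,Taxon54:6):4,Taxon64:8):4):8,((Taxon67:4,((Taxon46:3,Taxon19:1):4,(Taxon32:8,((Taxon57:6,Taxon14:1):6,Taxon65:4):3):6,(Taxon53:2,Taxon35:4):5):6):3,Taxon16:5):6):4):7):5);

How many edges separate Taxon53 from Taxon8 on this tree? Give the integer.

The MRCA of Taxon53 and Taxon8 is the root of the tree.
From Taxon53 up to that node: 8 branches. From Taxon8 up to the same node: 2 branches. Total: 8 + 2 = 10.

10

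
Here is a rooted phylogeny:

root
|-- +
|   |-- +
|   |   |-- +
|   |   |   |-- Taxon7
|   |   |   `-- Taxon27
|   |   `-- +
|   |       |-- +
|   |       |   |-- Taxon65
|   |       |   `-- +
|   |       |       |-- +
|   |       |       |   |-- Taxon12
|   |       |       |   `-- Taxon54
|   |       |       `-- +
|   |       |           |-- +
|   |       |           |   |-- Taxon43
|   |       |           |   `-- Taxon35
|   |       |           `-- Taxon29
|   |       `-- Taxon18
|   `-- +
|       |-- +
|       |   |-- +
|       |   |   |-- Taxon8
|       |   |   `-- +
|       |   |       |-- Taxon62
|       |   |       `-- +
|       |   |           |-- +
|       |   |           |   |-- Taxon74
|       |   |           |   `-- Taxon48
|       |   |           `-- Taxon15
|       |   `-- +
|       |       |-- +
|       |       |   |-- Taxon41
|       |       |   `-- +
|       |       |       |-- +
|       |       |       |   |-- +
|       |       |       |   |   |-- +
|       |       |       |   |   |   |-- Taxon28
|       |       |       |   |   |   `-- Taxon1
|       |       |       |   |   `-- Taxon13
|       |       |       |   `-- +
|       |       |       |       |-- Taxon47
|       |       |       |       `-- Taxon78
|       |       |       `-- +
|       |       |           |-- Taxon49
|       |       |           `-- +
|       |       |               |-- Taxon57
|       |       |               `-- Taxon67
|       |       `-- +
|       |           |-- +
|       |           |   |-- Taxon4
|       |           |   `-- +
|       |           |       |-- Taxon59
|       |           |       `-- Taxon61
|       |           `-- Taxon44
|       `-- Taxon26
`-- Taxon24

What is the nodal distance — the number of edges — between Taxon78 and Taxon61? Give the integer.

9

The MRCA of Taxon78 and Taxon61 is the node subtending ((Taxon41,((((Taxon28,Taxon1),Taxon13),(Taxon47,Taxon78)),(Taxon49,(Taxon57,Taxon67)))),((Taxon4,(Taxon59,Taxon61)),Taxon44)).
From Taxon78 up to that node: 5 branches. From Taxon61 up to the same node: 4 branches. Total: 5 + 4 = 9.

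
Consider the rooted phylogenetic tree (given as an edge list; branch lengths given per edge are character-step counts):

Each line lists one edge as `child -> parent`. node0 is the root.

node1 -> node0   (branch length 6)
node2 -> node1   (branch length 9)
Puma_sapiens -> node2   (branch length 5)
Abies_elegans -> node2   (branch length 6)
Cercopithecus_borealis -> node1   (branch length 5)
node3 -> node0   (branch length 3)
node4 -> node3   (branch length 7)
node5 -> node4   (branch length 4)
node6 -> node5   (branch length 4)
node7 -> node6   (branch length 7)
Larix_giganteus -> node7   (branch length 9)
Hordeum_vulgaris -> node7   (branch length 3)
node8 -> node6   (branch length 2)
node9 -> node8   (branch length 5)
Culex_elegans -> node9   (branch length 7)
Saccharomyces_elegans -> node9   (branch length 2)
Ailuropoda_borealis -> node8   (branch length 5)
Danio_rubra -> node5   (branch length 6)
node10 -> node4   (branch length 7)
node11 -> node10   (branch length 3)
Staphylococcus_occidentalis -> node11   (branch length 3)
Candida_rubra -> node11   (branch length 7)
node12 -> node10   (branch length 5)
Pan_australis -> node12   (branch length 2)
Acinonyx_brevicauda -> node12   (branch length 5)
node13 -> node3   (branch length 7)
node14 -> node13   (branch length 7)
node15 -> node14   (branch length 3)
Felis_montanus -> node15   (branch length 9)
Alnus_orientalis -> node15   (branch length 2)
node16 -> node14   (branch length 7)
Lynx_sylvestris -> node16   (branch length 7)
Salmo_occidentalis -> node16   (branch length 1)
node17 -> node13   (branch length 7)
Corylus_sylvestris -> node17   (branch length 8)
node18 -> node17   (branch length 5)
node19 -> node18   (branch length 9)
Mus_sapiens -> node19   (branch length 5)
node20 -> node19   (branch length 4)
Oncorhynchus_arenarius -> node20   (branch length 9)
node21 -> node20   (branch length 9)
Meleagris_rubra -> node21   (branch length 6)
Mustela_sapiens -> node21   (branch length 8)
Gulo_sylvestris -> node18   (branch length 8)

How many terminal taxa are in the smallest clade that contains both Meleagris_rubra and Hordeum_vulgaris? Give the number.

20

The MRCA of Meleagris_rubra and Hordeum_vulgaris is the node subtending (((((Larix_giganteus,Hordeum_vulgaris),((Culex_elegans,Saccharomyces_elegans),Ailuropoda_borealis)),Danio_rubra),((Staphylococcus_occidentalis,Candida_rubra),(Pan_australis,Acinonyx_brevicauda))),(((Felis_montanus,Alnus_orientalis),(Lynx_sylvestris,Salmo_occidentalis)),(Corylus_sylvestris,((Mus_sapiens,(Oncorhynchus_arenarius,(Meleagris_rubra,Mustela_sapiens))),Gulo_sylvestris)))).
That clade contains 20 terminal taxa: Acinonyx_brevicauda, Ailuropoda_borealis, Alnus_orientalis, Candida_rubra, Corylus_sylvestris, Culex_elegans, Danio_rubra, Felis_montanus, Gulo_sylvestris, Hordeum_vulgaris, Larix_giganteus, Lynx_sylvestris, Meleagris_rubra, Mus_sapiens, Mustela_sapiens, Oncorhynchus_arenarius, Pan_australis, Saccharomyces_elegans, Salmo_occidentalis, Staphylococcus_occidentalis.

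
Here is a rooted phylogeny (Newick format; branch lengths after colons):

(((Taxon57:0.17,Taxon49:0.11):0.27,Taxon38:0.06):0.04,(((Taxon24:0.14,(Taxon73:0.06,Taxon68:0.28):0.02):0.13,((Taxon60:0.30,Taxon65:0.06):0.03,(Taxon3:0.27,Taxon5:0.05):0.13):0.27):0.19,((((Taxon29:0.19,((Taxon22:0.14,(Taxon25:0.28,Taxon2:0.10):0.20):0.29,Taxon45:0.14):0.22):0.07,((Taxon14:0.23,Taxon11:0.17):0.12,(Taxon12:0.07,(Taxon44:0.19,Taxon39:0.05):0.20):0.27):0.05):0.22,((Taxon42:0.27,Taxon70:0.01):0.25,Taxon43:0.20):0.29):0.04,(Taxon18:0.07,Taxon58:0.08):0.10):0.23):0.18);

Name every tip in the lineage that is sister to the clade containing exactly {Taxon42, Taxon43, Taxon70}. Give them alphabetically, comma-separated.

The clade containing exactly {Taxon42, Taxon43, Taxon70} attaches to the tree at the node subtending (((Taxon29,((Taxon22,(Taxon25,Taxon2)),Taxon45)),((Taxon14,Taxon11),(Taxon12,(Taxon44,Taxon39)))),((Taxon42,Taxon70),Taxon43)).
The other lineage descending from that same node — the sister group — is ((Taxon29,((Taxon22,(Taxon25,Taxon2)),Taxon45)),((Taxon14,Taxon11),(Taxon12,(Taxon44,Taxon39)))); its 10 tips in alphabetical order are the answer.

Taxon11, Taxon12, Taxon14, Taxon2, Taxon22, Taxon25, Taxon29, Taxon39, Taxon44, Taxon45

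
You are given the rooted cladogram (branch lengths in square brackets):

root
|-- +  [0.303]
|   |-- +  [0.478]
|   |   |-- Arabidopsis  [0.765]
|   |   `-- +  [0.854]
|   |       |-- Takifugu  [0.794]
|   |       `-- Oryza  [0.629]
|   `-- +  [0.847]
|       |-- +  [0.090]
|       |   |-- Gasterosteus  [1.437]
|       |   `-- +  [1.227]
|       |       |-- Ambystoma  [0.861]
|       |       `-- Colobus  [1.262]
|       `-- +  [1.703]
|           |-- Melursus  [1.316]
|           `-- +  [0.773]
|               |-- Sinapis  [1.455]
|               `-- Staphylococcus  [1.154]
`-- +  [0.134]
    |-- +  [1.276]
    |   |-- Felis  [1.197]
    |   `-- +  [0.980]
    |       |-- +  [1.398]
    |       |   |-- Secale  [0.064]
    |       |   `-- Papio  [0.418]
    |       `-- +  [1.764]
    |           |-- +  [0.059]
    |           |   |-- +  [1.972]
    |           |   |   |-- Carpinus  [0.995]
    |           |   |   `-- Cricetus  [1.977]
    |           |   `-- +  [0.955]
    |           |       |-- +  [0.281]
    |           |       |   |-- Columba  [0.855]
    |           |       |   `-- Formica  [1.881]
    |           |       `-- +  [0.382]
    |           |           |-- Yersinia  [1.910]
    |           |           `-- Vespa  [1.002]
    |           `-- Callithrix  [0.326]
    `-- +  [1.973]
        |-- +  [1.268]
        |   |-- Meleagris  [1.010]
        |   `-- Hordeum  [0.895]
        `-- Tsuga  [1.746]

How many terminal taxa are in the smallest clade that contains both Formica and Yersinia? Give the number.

4

The MRCA of Formica and Yersinia is the node subtending ((Columba,Formica),(Yersinia,Vespa)).
That clade contains 4 terminal taxa: Columba, Formica, Vespa, Yersinia.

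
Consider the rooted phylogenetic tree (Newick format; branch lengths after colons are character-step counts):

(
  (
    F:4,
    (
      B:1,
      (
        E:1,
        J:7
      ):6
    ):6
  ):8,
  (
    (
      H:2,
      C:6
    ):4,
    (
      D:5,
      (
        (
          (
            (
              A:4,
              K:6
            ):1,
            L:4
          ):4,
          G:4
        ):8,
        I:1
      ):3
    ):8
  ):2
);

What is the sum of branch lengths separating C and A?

The path runs C → … → MRCA → … → A; the MRCA is the node subtending ((H,C),(D,((((A,K),L),G),I))).
Branch lengths along that path: 6 + 4 + 8 + 3 + 8 + 4 + 1 + 4 = 38.

38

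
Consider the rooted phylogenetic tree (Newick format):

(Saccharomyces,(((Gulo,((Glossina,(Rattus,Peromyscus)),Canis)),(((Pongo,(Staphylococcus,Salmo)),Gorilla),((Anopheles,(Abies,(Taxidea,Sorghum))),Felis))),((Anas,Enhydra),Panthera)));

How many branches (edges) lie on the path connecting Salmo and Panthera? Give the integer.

8

The MRCA of Salmo and Panthera is the node subtending (((Gulo,((Glossina,(Rattus,Peromyscus)),Canis)),(((Pongo,(Staphylococcus,Salmo)),Gorilla),((Anopheles,(Abies,(Taxidea,Sorghum))),Felis))),((Anas,Enhydra),Panthera)).
From Salmo up to that node: 6 branches. From Panthera up to the same node: 2 branches. Total: 6 + 2 = 8.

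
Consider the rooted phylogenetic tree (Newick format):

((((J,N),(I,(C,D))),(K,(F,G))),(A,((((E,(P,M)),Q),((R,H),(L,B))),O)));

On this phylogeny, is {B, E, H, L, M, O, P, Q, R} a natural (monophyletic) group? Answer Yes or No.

The most recent common ancestor of these taxa subtends ((((E,(P,M)),Q),((R,H),(L,B))),O).
That clade has exactly 9 tips — every listed taxon and nothing else — so the group is monophyletic.

Yes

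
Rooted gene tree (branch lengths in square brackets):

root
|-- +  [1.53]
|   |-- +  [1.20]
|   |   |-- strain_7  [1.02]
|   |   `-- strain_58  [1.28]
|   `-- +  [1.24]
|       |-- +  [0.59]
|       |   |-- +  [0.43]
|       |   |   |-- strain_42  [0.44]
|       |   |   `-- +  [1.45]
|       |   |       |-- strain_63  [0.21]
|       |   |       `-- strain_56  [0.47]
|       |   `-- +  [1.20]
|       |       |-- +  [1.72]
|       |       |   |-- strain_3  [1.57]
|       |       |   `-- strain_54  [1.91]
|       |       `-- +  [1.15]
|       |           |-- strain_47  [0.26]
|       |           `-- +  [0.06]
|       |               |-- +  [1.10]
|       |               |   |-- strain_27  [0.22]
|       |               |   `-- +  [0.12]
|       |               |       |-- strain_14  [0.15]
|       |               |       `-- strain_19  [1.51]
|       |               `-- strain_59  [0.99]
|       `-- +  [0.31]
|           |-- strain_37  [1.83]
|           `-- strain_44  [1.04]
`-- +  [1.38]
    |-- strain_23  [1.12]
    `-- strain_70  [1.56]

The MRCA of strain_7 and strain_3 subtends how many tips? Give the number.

14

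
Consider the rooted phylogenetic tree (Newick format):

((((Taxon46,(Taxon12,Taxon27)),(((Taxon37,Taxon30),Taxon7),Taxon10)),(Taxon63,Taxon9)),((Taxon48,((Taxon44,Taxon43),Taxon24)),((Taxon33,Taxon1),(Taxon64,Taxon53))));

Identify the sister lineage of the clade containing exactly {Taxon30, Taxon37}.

The clade containing exactly {Taxon30, Taxon37} attaches to the tree at the node subtending ((Taxon37,Taxon30),Taxon7).
The other lineage descending from that same node — the sister group — is the single tip Taxon7.

Taxon7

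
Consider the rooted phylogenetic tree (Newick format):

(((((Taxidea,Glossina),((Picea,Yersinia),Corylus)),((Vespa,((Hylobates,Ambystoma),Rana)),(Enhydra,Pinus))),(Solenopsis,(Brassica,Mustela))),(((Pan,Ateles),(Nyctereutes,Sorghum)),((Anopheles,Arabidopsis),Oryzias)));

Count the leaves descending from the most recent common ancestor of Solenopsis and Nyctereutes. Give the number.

21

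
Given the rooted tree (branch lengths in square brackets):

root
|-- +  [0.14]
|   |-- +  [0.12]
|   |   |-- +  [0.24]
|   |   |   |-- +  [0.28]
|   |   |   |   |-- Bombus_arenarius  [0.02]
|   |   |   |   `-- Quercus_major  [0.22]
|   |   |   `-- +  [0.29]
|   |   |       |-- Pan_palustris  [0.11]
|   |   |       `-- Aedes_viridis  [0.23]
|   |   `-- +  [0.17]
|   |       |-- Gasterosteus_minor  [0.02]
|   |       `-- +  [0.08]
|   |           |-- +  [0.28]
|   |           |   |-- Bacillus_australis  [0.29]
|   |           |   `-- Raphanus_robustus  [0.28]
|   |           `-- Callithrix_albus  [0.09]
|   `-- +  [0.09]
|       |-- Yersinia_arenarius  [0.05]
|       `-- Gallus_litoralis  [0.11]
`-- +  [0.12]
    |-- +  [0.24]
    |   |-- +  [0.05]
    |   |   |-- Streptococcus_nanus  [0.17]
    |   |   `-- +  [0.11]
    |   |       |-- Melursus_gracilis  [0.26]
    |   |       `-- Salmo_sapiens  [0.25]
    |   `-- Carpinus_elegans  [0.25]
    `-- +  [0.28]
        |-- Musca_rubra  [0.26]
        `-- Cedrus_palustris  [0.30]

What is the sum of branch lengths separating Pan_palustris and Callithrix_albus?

The path runs Pan_palustris → … → MRCA → … → Callithrix_albus; the MRCA is the node subtending (((Bombus_arenarius,Quercus_major),(Pan_palustris,Aedes_viridis)),(Gasterosteus_minor,((Bacillus_australis,Raphanus_robustus),Callithrix_albus))).
Branch lengths along that path: 0.11 + 0.29 + 0.24 + 0.17 + 0.08 + 0.09 = 0.98.

0.98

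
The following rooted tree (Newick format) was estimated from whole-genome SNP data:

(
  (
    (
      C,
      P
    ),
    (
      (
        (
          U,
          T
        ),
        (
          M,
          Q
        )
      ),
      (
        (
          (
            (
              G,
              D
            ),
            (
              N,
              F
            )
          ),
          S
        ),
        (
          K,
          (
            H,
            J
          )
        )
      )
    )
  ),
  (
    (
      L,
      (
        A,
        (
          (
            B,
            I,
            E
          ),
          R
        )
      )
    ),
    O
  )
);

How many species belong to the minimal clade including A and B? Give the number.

The MRCA of A and B is the node subtending (A,((B,I,E),R)).
That clade contains 5 terminal taxa: A, B, E, I, R.

5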